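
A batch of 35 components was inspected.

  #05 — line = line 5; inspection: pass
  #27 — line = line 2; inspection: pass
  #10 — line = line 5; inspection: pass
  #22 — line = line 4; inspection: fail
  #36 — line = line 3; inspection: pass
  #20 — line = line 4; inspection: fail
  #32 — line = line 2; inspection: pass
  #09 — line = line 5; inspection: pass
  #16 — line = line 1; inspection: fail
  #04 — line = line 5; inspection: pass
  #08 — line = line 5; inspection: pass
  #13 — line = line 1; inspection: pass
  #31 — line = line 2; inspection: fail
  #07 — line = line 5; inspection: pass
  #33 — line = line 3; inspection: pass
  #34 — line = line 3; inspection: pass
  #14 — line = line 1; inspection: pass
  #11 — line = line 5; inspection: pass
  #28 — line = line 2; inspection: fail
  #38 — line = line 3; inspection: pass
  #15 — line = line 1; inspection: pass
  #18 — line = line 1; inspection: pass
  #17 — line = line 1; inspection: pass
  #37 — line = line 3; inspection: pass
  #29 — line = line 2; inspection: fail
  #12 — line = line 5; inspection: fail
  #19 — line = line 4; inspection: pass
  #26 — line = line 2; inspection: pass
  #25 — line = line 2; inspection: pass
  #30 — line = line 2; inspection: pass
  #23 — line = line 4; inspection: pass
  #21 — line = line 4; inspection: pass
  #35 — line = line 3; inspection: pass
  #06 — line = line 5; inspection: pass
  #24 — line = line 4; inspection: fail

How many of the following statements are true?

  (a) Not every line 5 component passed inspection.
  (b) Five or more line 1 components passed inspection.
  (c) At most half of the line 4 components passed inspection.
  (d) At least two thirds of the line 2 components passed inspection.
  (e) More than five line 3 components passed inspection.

4

(a) line 5: |A| = 9, |A ∩ B| = 8; needs A ⊄ B (|A ∖ B| ≥ 1) — true.
(b) line 1: |A| = 6, |A ∩ B| = 5; needs |A ∩ B| ≥ 5 — true.
(c) line 4: |A| = 6, |A ∩ B| = 3; needs |A ∩ B| ≤ |A ∖ B| — true.
(d) line 2: |A| = 8, |A ∩ B| = 5; needs |A ∩ B| / |A| ≥ 2/3 — false.
(e) line 3: |A| = 6, |A ∩ B| = 6; needs |A ∩ B| > 5 — true.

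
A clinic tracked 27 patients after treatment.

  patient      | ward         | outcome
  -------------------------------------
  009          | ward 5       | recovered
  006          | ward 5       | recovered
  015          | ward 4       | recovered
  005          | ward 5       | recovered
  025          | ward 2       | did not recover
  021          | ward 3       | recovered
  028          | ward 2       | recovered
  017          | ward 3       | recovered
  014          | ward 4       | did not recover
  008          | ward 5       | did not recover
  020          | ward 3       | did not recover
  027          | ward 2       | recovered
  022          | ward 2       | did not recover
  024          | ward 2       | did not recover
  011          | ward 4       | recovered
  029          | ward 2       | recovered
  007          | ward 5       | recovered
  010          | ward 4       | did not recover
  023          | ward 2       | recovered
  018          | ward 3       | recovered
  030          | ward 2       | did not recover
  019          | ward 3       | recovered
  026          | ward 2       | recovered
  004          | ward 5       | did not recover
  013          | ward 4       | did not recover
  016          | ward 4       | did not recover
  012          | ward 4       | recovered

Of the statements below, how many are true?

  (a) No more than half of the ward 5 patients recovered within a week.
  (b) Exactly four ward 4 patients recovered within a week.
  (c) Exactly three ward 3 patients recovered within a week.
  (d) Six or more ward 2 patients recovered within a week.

(a) ward 5: |A| = 6, |A ∩ B| = 4; needs |A ∩ B| ≤ |A ∖ B| — false.
(b) ward 4: |A| = 7, |A ∩ B| = 3; needs |A ∩ B| = 4 — false.
(c) ward 3: |A| = 5, |A ∩ B| = 4; needs |A ∩ B| = 3 — false.
(d) ward 2: |A| = 9, |A ∩ B| = 5; needs |A ∩ B| ≥ 6 — false.

0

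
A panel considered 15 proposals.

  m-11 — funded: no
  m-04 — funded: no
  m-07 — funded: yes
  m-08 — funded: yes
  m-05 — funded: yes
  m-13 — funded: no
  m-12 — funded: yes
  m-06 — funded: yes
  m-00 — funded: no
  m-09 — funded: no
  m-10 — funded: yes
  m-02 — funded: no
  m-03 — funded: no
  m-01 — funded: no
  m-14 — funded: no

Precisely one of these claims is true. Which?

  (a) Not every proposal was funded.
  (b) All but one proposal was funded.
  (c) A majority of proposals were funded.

|A| = 15, |A ∩ B| = 6, |A ∖ B| = 9.
(a) requires A ⊄ B (|A ∖ B| ≥ 1): true.
(b) requires |A ∖ B| = 1: false.
(c) requires |A ∩ B| > |A ∖ B|: false.

(a)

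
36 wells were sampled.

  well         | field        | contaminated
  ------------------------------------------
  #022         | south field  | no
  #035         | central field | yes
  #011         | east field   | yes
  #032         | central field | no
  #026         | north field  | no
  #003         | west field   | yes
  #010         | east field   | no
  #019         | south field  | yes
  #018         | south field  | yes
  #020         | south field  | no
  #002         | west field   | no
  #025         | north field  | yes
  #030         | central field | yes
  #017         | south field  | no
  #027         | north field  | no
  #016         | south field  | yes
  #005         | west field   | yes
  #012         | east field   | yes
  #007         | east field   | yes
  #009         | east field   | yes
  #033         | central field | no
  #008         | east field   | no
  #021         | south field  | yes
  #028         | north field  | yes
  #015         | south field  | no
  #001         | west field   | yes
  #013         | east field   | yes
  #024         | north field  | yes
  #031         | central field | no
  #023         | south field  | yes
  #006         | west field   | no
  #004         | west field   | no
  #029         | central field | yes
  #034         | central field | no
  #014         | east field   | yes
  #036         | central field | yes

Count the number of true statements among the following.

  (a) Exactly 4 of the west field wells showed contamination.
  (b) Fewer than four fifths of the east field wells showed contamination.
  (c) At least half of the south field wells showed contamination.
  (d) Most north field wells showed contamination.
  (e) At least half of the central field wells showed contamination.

4

(a) west field: |A| = 6, |A ∩ B| = 3; needs |A ∩ B| = 4 — false.
(b) east field: |A| = 8, |A ∩ B| = 6; needs |A ∩ B| / |A| < 4/5 — true.
(c) south field: |A| = 9, |A ∩ B| = 5; needs |A ∩ B| ≥ |A ∖ B| — true.
(d) north field: |A| = 5, |A ∩ B| = 3; needs |A ∩ B| > |A ∖ B| — true.
(e) central field: |A| = 8, |A ∩ B| = 4; needs |A ∩ B| ≥ |A ∖ B| — true.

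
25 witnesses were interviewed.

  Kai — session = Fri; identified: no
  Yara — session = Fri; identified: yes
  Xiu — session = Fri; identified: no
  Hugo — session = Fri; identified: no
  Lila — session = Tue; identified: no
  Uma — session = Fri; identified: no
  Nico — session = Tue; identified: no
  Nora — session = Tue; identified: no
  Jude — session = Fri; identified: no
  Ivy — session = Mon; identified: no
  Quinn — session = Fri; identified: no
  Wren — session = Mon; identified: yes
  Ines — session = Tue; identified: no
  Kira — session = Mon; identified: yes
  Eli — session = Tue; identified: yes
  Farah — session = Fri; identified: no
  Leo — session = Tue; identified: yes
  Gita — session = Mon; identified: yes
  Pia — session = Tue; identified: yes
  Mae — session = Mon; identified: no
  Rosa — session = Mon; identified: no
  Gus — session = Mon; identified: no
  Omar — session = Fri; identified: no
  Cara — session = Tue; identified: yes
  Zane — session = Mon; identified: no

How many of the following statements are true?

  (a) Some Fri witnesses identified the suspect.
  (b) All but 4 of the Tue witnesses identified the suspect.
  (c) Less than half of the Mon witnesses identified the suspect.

(a) Fri: |A| = 9, |A ∩ B| = 1; needs A ∩ B ≠ ∅ (|A ∩ B| ≥ 1) — true.
(b) Tue: |A| = 8, |A ∩ B| = 4; needs |A ∖ B| = 4 — true.
(c) Mon: |A| = 8, |A ∩ B| = 3; needs |A ∩ B| < |A ∖ B| — true.

3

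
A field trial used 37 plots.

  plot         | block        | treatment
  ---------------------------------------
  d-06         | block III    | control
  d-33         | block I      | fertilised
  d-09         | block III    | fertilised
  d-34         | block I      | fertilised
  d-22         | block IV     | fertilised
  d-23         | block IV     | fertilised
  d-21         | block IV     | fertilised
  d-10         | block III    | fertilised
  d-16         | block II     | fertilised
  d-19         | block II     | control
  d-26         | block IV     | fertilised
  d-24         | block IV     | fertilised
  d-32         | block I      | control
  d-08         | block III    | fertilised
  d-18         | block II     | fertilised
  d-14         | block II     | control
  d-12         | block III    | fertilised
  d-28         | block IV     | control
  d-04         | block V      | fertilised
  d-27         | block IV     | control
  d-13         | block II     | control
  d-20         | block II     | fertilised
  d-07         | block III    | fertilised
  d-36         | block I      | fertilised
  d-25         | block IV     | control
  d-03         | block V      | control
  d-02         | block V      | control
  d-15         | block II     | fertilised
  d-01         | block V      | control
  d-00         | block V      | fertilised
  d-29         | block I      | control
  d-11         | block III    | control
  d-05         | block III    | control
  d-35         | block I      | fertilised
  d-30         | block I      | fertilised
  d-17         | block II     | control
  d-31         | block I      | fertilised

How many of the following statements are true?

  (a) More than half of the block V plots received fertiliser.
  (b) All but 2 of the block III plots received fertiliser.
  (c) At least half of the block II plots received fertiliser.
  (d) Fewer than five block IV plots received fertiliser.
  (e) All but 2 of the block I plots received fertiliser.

2

(a) block V: |A| = 5, |A ∩ B| = 2; needs |A ∩ B| > |A ∖ B| — false.
(b) block III: |A| = 8, |A ∩ B| = 5; needs |A ∖ B| = 2 — false.
(c) block II: |A| = 8, |A ∩ B| = 4; needs |A ∩ B| ≥ |A ∖ B| — true.
(d) block IV: |A| = 8, |A ∩ B| = 5; needs |A ∩ B| < 5 — false.
(e) block I: |A| = 8, |A ∩ B| = 6; needs |A ∖ B| = 2 — true.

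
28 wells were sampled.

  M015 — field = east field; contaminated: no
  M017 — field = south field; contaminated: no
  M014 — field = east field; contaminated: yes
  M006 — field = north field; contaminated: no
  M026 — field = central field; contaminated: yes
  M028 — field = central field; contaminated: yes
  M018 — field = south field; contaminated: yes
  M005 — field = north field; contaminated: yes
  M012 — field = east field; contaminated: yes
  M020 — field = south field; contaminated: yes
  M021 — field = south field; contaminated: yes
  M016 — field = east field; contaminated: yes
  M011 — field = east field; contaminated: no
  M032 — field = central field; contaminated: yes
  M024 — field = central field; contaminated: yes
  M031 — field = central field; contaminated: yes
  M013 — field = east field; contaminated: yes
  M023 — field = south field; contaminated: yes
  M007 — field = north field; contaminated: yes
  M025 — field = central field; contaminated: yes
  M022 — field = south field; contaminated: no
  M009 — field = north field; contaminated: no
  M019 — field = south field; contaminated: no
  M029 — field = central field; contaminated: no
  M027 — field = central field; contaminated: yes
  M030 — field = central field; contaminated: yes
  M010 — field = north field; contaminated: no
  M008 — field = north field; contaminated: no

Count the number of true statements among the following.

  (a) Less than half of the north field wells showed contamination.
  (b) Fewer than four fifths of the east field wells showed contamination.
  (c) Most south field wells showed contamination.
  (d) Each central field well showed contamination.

3

(a) north field: |A| = 6, |A ∩ B| = 2; needs |A ∩ B| < |A ∖ B| — true.
(b) east field: |A| = 6, |A ∩ B| = 4; needs |A ∩ B| / |A| < 4/5 — true.
(c) south field: |A| = 7, |A ∩ B| = 4; needs |A ∩ B| > |A ∖ B| — true.
(d) central field: |A| = 9, |A ∩ B| = 8; needs A ⊆ B, i.e. every element of A is in B (|A ∖ B| = 0) — false.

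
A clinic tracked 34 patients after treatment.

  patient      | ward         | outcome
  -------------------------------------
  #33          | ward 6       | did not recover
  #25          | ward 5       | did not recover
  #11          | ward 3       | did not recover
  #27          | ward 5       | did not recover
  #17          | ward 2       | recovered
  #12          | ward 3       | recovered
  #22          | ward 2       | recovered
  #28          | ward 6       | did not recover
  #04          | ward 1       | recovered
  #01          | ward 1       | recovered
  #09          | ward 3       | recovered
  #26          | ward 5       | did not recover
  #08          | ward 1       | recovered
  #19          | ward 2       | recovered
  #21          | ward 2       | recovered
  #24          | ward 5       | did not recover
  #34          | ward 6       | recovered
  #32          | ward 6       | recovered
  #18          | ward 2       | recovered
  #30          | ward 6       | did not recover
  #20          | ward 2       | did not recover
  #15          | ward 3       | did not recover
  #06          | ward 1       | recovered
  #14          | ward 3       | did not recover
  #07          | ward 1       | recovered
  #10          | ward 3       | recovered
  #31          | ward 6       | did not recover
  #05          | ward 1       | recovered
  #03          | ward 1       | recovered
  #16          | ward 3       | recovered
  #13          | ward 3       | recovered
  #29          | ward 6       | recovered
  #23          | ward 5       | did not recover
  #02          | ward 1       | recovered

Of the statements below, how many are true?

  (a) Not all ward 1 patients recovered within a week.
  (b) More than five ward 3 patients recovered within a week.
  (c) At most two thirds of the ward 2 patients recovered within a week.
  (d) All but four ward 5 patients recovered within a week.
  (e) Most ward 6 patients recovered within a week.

0

(a) ward 1: |A| = 8, |A ∩ B| = 8; needs A ⊄ B (|A ∖ B| ≥ 1) — false.
(b) ward 3: |A| = 8, |A ∩ B| = 5; needs |A ∩ B| > 5 — false.
(c) ward 2: |A| = 6, |A ∩ B| = 5; needs |A ∩ B| / |A| ≤ 2/3 — false.
(d) ward 5: |A| = 5, |A ∩ B| = 0; needs |A ∖ B| = 4 — false.
(e) ward 6: |A| = 7, |A ∩ B| = 3; needs |A ∩ B| > |A ∖ B| — false.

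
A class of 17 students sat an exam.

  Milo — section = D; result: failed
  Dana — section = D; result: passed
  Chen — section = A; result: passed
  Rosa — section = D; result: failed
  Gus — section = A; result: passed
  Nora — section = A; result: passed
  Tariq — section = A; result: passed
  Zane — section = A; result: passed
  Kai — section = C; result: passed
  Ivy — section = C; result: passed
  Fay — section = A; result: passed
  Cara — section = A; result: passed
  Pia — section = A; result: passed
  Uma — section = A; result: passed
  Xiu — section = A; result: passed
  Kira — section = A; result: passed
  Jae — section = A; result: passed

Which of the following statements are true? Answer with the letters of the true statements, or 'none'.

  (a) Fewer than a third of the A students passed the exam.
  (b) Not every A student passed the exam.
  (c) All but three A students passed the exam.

|A| = 12, |A ∩ B| = 12, |A ∖ B| = 0.
(a) |A ∩ B| / |A| < 1/3: fails.
(b) A ⊄ B (|A ∖ B| ≥ 1): fails.
(c) |A ∖ B| = 3: fails.

none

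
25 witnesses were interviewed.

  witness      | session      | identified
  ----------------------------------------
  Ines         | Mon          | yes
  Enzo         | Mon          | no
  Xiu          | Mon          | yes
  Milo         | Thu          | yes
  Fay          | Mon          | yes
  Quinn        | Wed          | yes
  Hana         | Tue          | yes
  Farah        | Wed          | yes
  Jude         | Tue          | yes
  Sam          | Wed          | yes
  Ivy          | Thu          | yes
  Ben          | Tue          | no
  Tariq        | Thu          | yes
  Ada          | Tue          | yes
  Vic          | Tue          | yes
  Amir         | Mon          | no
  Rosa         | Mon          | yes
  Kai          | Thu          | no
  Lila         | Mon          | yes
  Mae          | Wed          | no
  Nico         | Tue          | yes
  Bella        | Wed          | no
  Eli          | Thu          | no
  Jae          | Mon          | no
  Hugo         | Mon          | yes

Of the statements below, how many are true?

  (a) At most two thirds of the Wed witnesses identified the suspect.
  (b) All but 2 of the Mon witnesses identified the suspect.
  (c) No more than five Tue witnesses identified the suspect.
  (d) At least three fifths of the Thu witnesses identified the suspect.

3

(a) Wed: |A| = 5, |A ∩ B| = 3; needs |A ∩ B| / |A| ≤ 2/3 — true.
(b) Mon: |A| = 9, |A ∩ B| = 6; needs |A ∖ B| = 2 — false.
(c) Tue: |A| = 6, |A ∩ B| = 5; needs |A ∩ B| ≤ 5 — true.
(d) Thu: |A| = 5, |A ∩ B| = 3; needs |A ∩ B| / |A| ≥ 3/5 — true.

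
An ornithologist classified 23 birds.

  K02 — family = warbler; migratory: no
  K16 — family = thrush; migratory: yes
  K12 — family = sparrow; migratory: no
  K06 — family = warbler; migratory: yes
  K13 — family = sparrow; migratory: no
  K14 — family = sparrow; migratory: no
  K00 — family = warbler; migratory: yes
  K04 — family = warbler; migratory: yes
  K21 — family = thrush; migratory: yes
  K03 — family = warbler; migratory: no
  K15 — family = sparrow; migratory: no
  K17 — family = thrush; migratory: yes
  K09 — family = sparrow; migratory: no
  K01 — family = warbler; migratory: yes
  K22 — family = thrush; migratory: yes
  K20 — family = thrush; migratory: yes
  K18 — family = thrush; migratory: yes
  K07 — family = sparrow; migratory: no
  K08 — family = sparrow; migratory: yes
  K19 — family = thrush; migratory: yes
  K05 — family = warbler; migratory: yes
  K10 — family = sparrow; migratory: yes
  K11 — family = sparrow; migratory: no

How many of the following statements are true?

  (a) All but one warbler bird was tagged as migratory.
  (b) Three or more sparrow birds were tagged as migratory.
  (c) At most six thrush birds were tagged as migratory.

(a) warbler: |A| = 7, |A ∩ B| = 5; needs |A ∖ B| = 1 — false.
(b) sparrow: |A| = 9, |A ∩ B| = 2; needs |A ∩ B| ≥ 3 — false.
(c) thrush: |A| = 7, |A ∩ B| = 7; needs |A ∩ B| ≤ 6 — false.

0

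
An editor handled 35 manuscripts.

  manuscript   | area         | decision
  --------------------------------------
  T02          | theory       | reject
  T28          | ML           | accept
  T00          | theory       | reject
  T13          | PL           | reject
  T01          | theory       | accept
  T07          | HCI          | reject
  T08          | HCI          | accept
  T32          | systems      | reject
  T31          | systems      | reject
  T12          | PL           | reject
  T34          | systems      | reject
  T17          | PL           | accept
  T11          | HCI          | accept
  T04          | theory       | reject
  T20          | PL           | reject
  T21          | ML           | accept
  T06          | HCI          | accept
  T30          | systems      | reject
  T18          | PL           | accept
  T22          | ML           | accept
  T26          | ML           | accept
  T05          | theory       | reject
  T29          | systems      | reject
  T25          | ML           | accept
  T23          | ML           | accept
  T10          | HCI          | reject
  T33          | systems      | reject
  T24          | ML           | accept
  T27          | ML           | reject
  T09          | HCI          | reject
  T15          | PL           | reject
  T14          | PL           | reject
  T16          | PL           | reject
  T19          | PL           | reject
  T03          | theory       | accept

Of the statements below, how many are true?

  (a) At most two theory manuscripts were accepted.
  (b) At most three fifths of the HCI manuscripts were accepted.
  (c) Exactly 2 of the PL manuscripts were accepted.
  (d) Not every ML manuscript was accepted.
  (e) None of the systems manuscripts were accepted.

5

(a) theory: |A| = 6, |A ∩ B| = 2; needs |A ∩ B| ≤ 2 — true.
(b) HCI: |A| = 6, |A ∩ B| = 3; needs |A ∩ B| / |A| ≤ 3/5 — true.
(c) PL: |A| = 9, |A ∩ B| = 2; needs |A ∩ B| = 2 — true.
(d) ML: |A| = 8, |A ∩ B| = 7; needs A ⊄ B (|A ∖ B| ≥ 1) — true.
(e) systems: |A| = 6, |A ∩ B| = 0; needs A ∩ B = ∅ (|A ∩ B| = 0) — true.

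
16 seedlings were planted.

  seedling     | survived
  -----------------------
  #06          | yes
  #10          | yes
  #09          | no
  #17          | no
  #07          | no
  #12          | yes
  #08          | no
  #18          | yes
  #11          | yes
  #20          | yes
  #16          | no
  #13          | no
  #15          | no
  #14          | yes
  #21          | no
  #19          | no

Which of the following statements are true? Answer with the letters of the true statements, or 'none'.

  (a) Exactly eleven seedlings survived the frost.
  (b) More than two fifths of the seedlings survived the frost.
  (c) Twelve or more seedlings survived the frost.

(b)

|A| = 16, |A ∩ B| = 7, |A ∖ B| = 9.
(a) |A ∩ B| = 11: fails.
(b) |A ∩ B| / |A| > 2/5: holds.
(c) |A ∩ B| ≥ 12: fails.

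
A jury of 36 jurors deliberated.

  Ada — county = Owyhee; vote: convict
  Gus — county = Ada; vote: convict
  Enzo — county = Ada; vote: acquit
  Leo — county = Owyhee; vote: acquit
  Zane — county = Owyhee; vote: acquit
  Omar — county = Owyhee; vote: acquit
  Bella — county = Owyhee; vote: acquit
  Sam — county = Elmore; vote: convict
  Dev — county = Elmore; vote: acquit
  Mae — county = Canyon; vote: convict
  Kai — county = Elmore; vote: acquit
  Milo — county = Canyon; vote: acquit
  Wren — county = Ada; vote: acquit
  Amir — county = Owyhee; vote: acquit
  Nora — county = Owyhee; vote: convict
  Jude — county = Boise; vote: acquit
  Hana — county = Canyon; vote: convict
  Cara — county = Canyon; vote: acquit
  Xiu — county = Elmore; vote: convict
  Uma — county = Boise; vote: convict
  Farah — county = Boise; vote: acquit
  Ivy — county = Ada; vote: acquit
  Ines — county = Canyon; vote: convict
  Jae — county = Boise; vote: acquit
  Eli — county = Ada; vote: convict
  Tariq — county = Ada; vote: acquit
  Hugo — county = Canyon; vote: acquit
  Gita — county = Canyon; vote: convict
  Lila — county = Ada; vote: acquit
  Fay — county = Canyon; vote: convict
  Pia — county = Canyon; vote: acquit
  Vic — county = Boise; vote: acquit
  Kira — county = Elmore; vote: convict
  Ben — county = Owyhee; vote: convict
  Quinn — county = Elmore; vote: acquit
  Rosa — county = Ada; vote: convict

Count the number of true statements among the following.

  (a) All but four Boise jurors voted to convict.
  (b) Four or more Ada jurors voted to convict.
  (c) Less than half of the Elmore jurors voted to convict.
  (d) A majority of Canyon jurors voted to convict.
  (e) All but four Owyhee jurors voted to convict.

2

(a) Boise: |A| = 5, |A ∩ B| = 1; needs |A ∖ B| = 4 — true.
(b) Ada: |A| = 8, |A ∩ B| = 3; needs |A ∩ B| ≥ 4 — false.
(c) Elmore: |A| = 6, |A ∩ B| = 3; needs |A ∩ B| < |A ∖ B| — false.
(d) Canyon: |A| = 9, |A ∩ B| = 5; needs |A ∩ B| > |A ∖ B| — true.
(e) Owyhee: |A| = 8, |A ∩ B| = 3; needs |A ∖ B| = 4 — false.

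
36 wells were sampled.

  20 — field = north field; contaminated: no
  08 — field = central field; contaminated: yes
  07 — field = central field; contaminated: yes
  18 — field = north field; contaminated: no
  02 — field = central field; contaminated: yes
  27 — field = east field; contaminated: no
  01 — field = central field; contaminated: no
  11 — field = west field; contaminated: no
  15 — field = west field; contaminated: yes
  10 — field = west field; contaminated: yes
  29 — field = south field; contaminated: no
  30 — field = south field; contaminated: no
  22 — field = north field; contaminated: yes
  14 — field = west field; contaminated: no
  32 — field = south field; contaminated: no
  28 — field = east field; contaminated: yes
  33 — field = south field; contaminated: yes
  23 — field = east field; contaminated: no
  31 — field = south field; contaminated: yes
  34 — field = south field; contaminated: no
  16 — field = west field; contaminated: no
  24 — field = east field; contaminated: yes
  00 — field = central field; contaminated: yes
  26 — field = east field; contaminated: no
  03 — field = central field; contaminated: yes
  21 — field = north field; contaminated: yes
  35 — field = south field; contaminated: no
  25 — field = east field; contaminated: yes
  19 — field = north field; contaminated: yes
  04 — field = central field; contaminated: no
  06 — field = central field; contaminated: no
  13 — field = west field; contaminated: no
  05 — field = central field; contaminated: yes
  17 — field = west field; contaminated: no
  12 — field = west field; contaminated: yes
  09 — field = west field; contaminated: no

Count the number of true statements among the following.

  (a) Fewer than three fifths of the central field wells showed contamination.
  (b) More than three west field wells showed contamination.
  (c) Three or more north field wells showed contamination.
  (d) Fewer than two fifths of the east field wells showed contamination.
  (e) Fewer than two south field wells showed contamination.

1

(a) central field: |A| = 9, |A ∩ B| = 6; needs |A ∩ B| / |A| < 3/5 — false.
(b) west field: |A| = 9, |A ∩ B| = 3; needs |A ∩ B| > 3 — false.
(c) north field: |A| = 5, |A ∩ B| = 3; needs |A ∩ B| ≥ 3 — true.
(d) east field: |A| = 6, |A ∩ B| = 3; needs |A ∩ B| / |A| < 2/5 — false.
(e) south field: |A| = 7, |A ∩ B| = 2; needs |A ∩ B| < 2 — false.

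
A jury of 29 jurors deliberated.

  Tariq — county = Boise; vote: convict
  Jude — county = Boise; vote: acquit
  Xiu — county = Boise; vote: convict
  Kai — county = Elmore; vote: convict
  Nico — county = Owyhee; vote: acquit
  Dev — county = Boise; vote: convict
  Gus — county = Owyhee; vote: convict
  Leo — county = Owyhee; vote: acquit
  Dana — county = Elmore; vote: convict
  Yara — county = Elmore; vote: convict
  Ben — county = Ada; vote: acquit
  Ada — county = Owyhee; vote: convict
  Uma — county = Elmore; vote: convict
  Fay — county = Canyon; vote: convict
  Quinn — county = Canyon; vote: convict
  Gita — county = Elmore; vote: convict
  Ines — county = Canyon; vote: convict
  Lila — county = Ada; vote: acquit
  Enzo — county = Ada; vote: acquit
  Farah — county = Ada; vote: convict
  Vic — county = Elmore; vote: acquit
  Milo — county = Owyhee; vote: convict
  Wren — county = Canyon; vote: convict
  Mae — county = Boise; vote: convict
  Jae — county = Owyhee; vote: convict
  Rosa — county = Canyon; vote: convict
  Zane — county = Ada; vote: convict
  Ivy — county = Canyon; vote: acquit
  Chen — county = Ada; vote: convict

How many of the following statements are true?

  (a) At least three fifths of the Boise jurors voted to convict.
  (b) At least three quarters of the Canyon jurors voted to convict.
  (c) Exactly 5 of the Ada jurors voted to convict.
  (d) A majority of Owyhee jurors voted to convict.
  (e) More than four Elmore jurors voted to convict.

(a) Boise: |A| = 5, |A ∩ B| = 4; needs |A ∩ B| / |A| ≥ 3/5 — true.
(b) Canyon: |A| = 6, |A ∩ B| = 5; needs |A ∩ B| / |A| ≥ 3/4 — true.
(c) Ada: |A| = 6, |A ∩ B| = 3; needs |A ∩ B| = 5 — false.
(d) Owyhee: |A| = 6, |A ∩ B| = 4; needs |A ∩ B| > |A ∖ B| — true.
(e) Elmore: |A| = 6, |A ∩ B| = 5; needs |A ∩ B| > 4 — true.

4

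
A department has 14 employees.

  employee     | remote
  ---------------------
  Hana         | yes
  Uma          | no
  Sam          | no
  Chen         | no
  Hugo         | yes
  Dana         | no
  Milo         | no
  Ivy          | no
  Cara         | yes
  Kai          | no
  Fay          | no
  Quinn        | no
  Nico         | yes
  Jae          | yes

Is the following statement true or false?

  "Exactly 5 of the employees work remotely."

'Exactly 5 of the employees work remotely' holds iff |A ∩ B| = 5.
A (the restrictor) = {Hana, Uma, Sam, Chen, Hugo, Dana, Milo, Ivy, Cara, Kai, Fay, Quinn, Nico, Jae}, |A| = 14.
A ∩ B = {Hana, Hugo, Cara, Nico, Jae}, so |A ∩ B| = 5.
|A ∩ B| = 5, so the statement is true.

True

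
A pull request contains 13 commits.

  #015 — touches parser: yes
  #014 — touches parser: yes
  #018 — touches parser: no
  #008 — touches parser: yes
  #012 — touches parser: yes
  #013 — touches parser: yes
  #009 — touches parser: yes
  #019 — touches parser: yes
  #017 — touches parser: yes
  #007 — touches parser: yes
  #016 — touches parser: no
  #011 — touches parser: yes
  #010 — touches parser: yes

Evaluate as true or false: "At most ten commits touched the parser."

False

The determiner here denotes the relation: |A ∩ B| ≤ 10.
A (the restrictor) = {#015, #014, #018, #008, #012, #013, #009, #019, #017, #007, #016, #011, #010}, |A| = 13.
A ∩ B = {#015, #014, #008, #012, #013, #009, #019, #017, #007, #011, #010}, so |A ∩ B| = 11.
|A ∩ B| = 11, so the statement is false.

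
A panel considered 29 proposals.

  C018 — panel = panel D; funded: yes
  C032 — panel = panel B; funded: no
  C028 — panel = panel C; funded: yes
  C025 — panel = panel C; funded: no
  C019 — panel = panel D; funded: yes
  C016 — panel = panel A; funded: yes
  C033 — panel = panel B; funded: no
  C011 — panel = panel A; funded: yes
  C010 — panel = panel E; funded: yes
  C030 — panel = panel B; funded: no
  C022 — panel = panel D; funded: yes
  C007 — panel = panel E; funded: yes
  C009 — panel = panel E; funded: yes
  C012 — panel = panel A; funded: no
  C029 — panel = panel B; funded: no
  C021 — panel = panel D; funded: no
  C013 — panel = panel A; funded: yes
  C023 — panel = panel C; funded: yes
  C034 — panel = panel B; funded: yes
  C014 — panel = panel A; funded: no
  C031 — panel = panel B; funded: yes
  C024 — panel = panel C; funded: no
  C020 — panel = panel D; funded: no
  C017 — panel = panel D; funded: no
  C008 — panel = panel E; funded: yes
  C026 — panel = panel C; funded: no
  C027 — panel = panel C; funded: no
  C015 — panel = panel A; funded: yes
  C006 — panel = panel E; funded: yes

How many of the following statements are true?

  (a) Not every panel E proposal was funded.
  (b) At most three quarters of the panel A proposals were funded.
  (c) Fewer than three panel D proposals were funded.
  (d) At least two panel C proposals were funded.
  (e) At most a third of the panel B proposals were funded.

(a) panel E: |A| = 5, |A ∩ B| = 5; needs A ⊄ B (|A ∖ B| ≥ 1) — false.
(b) panel A: |A| = 6, |A ∩ B| = 4; needs |A ∩ B| / |A| ≤ 3/4 — true.
(c) panel D: |A| = 6, |A ∩ B| = 3; needs |A ∩ B| < 3 — false.
(d) panel C: |A| = 6, |A ∩ B| = 2; needs |A ∩ B| ≥ 2 — true.
(e) panel B: |A| = 6, |A ∩ B| = 2; needs |A ∩ B| / |A| ≤ 1/3 — true.

3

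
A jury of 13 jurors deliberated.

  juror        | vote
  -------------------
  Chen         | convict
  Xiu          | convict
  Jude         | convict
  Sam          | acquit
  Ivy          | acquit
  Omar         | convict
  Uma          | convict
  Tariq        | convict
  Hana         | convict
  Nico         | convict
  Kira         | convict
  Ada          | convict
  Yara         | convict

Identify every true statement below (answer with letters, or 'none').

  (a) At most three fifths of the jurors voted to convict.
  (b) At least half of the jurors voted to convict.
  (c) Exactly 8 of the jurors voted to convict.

(b)

|A| = 13, |A ∩ B| = 11, |A ∖ B| = 2.
(a) |A ∩ B| / |A| ≤ 3/5: fails.
(b) |A ∩ B| ≥ |A ∖ B|: holds.
(c) |A ∩ B| = 8: fails.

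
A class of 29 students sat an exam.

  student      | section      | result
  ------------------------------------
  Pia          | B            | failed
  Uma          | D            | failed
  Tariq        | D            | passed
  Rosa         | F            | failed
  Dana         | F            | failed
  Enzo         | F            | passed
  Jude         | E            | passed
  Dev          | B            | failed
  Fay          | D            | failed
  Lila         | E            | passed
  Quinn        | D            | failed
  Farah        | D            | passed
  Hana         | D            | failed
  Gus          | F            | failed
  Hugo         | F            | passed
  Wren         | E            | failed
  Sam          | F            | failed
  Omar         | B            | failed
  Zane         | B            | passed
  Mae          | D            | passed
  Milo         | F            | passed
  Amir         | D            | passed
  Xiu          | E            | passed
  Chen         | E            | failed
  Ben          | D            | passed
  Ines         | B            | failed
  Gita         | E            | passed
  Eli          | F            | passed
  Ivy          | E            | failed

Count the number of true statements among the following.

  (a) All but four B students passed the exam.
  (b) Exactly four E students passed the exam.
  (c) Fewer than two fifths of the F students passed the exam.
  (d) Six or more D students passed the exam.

(a) B: |A| = 5, |A ∩ B| = 1; needs |A ∖ B| = 4 — true.
(b) E: |A| = 7, |A ∩ B| = 4; needs |A ∩ B| = 4 — true.
(c) F: |A| = 8, |A ∩ B| = 4; needs |A ∩ B| / |A| < 2/5 — false.
(d) D: |A| = 9, |A ∩ B| = 5; needs |A ∩ B| ≥ 6 — false.

2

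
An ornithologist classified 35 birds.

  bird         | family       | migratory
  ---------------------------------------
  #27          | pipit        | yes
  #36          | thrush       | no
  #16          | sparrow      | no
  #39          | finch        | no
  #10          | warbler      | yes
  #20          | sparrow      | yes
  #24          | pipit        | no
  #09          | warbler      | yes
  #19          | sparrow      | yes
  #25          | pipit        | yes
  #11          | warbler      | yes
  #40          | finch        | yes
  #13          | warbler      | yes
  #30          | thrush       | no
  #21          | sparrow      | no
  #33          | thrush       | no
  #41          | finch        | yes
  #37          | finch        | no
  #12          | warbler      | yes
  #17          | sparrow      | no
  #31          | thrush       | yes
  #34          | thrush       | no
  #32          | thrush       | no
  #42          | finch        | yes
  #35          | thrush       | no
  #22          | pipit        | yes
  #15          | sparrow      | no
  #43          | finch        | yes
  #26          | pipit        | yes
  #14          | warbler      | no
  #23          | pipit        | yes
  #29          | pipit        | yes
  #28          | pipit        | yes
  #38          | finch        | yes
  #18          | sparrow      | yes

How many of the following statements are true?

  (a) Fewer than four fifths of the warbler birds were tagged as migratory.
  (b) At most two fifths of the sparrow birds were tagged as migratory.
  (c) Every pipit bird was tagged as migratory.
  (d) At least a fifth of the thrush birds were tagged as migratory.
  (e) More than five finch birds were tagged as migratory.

0

(a) warbler: |A| = 6, |A ∩ B| = 5; needs |A ∩ B| / |A| < 4/5 — false.
(b) sparrow: |A| = 7, |A ∩ B| = 3; needs |A ∩ B| / |A| ≤ 2/5 — false.
(c) pipit: |A| = 8, |A ∩ B| = 7; needs A ⊆ B, i.e. every element of A is in B (|A ∖ B| = 0) — false.
(d) thrush: |A| = 7, |A ∩ B| = 1; needs |A ∩ B| / |A| ≥ 1/5 — false.
(e) finch: |A| = 7, |A ∩ B| = 5; needs |A ∩ B| > 5 — false.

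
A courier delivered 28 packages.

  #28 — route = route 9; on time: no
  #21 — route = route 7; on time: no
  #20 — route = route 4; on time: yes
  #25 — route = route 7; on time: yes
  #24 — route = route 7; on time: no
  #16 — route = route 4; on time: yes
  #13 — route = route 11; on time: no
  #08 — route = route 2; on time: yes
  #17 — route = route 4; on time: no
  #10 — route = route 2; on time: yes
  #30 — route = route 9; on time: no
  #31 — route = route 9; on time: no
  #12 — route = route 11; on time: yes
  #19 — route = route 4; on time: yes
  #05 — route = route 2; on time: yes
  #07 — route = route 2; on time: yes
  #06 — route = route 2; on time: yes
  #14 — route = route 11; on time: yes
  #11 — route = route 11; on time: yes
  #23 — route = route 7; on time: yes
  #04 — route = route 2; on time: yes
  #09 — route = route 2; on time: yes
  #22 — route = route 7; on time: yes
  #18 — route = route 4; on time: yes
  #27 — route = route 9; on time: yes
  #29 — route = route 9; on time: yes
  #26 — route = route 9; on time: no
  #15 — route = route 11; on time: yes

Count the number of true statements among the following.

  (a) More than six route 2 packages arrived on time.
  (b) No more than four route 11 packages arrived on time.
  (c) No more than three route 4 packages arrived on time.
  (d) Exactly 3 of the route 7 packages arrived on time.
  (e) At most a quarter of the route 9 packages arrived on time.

(a) route 2: |A| = 7, |A ∩ B| = 7; needs |A ∩ B| > 6 — true.
(b) route 11: |A| = 5, |A ∩ B| = 4; needs |A ∩ B| ≤ 4 — true.
(c) route 4: |A| = 5, |A ∩ B| = 4; needs |A ∩ B| ≤ 3 — false.
(d) route 7: |A| = 5, |A ∩ B| = 3; needs |A ∩ B| = 3 — true.
(e) route 9: |A| = 6, |A ∩ B| = 2; needs |A ∩ B| / |A| ≤ 1/4 — false.

3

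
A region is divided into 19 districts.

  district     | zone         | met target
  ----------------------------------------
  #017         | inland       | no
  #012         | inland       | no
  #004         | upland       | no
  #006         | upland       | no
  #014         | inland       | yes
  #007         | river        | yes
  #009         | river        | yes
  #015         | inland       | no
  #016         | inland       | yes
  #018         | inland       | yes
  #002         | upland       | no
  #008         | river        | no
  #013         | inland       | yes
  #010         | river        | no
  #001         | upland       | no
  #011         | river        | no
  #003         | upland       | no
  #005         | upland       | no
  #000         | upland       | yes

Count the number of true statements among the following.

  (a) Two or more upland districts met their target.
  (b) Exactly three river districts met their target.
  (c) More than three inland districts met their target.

1

(a) upland: |A| = 7, |A ∩ B| = 1; needs |A ∩ B| ≥ 2 — false.
(b) river: |A| = 5, |A ∩ B| = 2; needs |A ∩ B| = 3 — false.
(c) inland: |A| = 7, |A ∩ B| = 4; needs |A ∩ B| > 3 — true.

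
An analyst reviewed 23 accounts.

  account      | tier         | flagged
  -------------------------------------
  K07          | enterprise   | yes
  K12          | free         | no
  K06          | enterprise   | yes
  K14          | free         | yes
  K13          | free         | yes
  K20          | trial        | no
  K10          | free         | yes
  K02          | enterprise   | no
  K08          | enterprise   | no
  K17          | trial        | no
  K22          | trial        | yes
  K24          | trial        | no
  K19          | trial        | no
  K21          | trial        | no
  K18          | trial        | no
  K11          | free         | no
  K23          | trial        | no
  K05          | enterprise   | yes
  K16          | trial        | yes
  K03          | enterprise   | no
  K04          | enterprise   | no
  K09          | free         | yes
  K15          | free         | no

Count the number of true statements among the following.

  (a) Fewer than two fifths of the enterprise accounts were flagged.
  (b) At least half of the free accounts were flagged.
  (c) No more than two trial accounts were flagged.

(a) enterprise: |A| = 7, |A ∩ B| = 3; needs |A ∩ B| / |A| < 2/5 — false.
(b) free: |A| = 7, |A ∩ B| = 4; needs |A ∩ B| ≥ |A ∖ B| — true.
(c) trial: |A| = 9, |A ∩ B| = 2; needs |A ∩ B| ≤ 2 — true.

2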